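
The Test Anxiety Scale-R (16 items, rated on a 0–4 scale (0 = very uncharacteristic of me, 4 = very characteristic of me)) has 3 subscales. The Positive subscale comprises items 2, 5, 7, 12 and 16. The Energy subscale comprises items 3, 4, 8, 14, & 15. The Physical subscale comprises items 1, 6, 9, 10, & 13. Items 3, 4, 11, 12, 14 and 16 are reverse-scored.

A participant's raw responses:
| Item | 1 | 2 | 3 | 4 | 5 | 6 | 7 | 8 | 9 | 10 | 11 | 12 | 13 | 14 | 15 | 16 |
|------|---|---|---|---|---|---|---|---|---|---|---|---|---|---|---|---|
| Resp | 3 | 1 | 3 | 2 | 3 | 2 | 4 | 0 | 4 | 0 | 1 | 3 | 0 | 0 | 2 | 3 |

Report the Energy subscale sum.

Energy items: 3, 4, 8, 14, 15.
Of these, items 3, 4, and 14 are reverse-scored; reversed = (0+4) − raw = 4 − raw.
  item 3: 4 − 3 = 1
  item 4: 4 − 2 = 2
  item 8: 0
  item 14: 4 − 0 = 4
  item 15: 2
Sum = 1 + 2 + 0 + 4 + 2 = 9

9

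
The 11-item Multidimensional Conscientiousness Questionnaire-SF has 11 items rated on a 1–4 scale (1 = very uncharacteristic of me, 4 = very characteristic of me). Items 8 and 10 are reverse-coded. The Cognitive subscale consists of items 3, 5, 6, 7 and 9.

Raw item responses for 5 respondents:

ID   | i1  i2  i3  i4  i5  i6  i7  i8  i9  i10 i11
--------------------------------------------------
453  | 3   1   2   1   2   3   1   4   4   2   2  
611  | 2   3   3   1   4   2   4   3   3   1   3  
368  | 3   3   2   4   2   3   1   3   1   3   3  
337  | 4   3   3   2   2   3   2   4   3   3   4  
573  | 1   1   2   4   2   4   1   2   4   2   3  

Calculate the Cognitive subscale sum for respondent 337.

Respondent 337 raw: 4, 3, 3, 2, 2, 3, 2, 4, 3, 3, 4.
Cognitive items: 3, 5, 6, 7, 9.
Reverse-coded (reversed = (1+4) − raw = 5 − raw):
  item 3: 3
  item 5: 2
  item 6: 3
  item 7: 2
  item 9: 3
Sum = 3 + 2 + 3 + 2 + 3 = 13

13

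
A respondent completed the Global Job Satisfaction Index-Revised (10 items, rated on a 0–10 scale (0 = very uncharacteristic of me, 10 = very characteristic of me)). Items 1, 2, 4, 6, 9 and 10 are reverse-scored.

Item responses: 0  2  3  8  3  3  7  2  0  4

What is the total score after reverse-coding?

Reverse-coded items (on a 0–10 scale, reversed = 10 − raw):
  item 1: 10 − 0 = 10
  item 2: 10 − 2 = 8
  item 4: 10 − 8 = 2
  item 6: 10 − 3 = 7
  item 9: 10 − 0 = 10
  item 10: 10 − 4 = 6
Scored responses: 10, 8, 3, 2, 3, 7, 7, 2, 10, 6
Total = 10 + 8 + 3 + 2 + 3 + 7 + 7 + 2 + 10 + 6 = 58

58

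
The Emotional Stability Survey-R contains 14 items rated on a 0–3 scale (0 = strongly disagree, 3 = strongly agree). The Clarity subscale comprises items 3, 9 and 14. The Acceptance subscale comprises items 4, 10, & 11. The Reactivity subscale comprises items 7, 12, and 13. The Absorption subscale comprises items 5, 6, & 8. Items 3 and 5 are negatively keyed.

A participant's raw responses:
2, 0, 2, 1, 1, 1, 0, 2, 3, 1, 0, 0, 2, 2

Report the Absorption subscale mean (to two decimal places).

Absorption items: 5, 6, 8.
Of these, item 5 is negatively keyed; reversed = (0+3) − raw = 3 − raw.
  item 5: 3 − 1 = 2
  item 6: 1
  item 8: 2
Sum = 2 + 1 + 2 = 5
Mean = 5 / 3 = 1.67

1.67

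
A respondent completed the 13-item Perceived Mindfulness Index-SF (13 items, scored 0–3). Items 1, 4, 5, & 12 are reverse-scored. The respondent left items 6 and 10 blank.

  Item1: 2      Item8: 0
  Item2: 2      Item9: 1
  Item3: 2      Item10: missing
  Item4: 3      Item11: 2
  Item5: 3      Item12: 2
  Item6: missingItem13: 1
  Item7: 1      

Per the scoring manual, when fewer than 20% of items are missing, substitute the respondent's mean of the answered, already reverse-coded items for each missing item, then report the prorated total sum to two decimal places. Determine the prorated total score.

Reverse-coded (on a 0–3 scale, reversed = 3 − raw):
  item 1: 3 − 2 = 1
  item 4: 3 − 3 = 0
  item 5: 3 − 3 = 0
  item 12: 3 − 2 = 1
Completed scored items (11 of 13): 1, 2, 2, 0, 0, 1, 0, 1, 2, 1, 1; sum = 11.
Person mean = 11 / 11 ≈ 1.0000
Prorated total = (11 / 11) × 13 = 13.00 (to 2 dp)

13.00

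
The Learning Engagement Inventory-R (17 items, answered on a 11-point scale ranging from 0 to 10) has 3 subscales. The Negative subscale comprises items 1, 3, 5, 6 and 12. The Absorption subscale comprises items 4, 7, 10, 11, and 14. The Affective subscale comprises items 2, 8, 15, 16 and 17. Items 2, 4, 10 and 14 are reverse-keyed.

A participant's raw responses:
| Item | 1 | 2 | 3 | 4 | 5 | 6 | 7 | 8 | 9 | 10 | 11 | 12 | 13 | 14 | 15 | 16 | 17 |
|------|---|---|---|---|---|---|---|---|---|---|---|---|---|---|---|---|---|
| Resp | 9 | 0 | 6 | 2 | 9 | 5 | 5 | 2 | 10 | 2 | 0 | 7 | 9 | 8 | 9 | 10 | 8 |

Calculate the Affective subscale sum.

Affective items: 2, 8, 15, 16, 17.
Of these, item 2 is reverse-keyed; on a 0–10 scale, reversed = 10 − raw.
  item 2: 10 − 0 = 10
  item 8: 2
  item 15: 9
  item 16: 10
  item 17: 8
Sum = 10 + 2 + 9 + 10 + 8 = 39

39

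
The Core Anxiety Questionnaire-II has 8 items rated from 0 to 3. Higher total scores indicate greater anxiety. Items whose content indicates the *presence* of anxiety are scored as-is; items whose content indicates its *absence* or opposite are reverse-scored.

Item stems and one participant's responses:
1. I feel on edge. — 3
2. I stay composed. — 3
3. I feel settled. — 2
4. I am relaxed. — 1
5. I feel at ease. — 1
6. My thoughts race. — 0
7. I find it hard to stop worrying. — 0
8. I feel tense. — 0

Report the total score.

Items 2, 3, 4, 5 describe the absence/opposite of anxiety → reverse-score.
on a 0–3 scale, reversed = 3 − raw.
  item 1: 3
  item 2: 3 − 3 = 0
  item 3: 3 − 2 = 1
  item 4: 3 − 1 = 2
  item 5: 3 − 1 = 2
  item 6: 0
  item 7: 0
  item 8: 0
Total = 3 + 0 + 1 + 2 + 2 + 0 + 0 + 0 = 8

8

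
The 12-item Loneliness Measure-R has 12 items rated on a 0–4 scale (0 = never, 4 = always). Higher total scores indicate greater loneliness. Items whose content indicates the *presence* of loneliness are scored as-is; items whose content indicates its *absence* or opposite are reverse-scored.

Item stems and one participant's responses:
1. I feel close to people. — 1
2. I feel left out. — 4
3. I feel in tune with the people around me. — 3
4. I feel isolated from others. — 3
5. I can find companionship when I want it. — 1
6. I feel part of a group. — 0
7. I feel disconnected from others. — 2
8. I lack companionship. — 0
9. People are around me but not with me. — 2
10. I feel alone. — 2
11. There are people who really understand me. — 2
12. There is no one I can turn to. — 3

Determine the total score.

Items 1, 3, 5, 6, 11 describe the absence/opposite of loneliness → reverse-score.
reversed = (0+4) − raw = 4 − raw.
  item 1: 4 − 1 = 3
  item 2: 4
  item 3: 4 − 3 = 1
  item 4: 3
  item 5: 4 − 1 = 3
  item 6: 4 − 0 = 4
  item 7: 2
  item 8: 0
  item 9: 2
  item 10: 2
  item 11: 4 − 2 = 2
  item 12: 3
Total = 3 + 4 + 1 + 3 + 3 + 4 + 2 + 0 + 2 + 2 + 2 + 3 = 29

29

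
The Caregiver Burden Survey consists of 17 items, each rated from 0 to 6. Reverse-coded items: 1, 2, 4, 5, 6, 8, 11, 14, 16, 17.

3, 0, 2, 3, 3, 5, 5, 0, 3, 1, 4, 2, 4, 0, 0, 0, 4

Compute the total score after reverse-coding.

55

Reversing items 1, 2, 4, 5, 6, 8, 11, 14, 16 and 17 with 6 − raw:
Total = (6−3) + (6−0) + 2 + (6−3) + (6−3) + (6−5) + 5 + (6−0) + 3 + 1 + (6−4) + 2 + 4 + (6−0) + 0 + (6−0) + (6−4)
      = 3 + 6 + 2 + 3 + 3 + 1 + 5 + 6 + 3 + 1 + 2 + 2 + 4 + 6 + 0 + 6 + 2 = 55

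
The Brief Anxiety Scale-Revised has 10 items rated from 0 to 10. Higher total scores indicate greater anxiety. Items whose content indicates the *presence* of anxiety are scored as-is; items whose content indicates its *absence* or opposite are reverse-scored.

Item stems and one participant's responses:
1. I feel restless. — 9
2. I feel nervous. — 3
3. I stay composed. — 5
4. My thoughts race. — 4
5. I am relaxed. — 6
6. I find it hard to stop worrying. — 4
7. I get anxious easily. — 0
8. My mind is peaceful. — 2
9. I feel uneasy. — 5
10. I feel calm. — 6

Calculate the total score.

Items 3, 5, 8, 10 describe the absence/opposite of anxiety → reverse-score.
reversed = (0+10) − raw = 10 − raw.
  item 1: 9
  item 2: 3
  item 3: 10 − 5 = 5
  item 4: 4
  item 5: 10 − 6 = 4
  item 6: 4
  item 7: 0
  item 8: 10 − 2 = 8
  item 9: 5
  item 10: 10 − 6 = 4
Total = 9 + 3 + 5 + 4 + 4 + 4 + 0 + 8 + 5 + 4 = 46

46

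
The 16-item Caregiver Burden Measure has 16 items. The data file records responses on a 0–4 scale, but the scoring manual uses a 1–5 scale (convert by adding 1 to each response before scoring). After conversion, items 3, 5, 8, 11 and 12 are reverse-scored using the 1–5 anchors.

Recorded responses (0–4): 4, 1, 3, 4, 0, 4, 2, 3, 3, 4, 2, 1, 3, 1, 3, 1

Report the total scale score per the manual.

57

Convert to 1–5: 5, 2, 4, 5, 1, 5, 3, 4, 4, 5, 3, 2, 4, 2, 4, 2
Reverse-coded (reverse-coded value = 6 − response):
  item 3: 6 − 4 = 2
  item 5: 6 − 1 = 5
  item 8: 6 − 4 = 2
  item 11: 6 − 3 = 3
  item 12: 6 − 2 = 4
Scored: 5, 2, 2, 5, 5, 5, 3, 2, 4, 5, 3, 4, 4, 2, 4, 2
Total = 57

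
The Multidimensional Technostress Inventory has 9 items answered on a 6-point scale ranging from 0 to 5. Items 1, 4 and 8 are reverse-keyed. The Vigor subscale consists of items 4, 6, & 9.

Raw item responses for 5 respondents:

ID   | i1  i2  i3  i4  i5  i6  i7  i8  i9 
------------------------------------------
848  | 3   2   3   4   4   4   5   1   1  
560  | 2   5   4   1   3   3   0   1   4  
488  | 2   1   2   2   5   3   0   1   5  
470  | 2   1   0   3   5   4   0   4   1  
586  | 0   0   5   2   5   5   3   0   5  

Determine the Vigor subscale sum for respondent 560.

11

Respondent 560 raw: 2, 5, 4, 1, 3, 3, 0, 1, 4.
Vigor items: 4, 6, 9.
Reverse-coded (reversed = (0+5) − raw = 5 − raw):
  item 4: 5 − 1 = 4
  item 6: 3
  item 9: 4
Sum = 4 + 3 + 4 = 11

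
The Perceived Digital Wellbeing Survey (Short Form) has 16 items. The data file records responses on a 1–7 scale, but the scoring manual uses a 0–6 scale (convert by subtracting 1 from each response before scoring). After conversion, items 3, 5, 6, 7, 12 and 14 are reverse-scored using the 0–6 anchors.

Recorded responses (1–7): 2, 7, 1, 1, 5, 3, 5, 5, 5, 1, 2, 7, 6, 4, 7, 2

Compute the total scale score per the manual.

45

Convert to 0–6: 1, 6, 0, 0, 4, 2, 4, 4, 4, 0, 1, 6, 5, 3, 6, 1
Reverse-coded (reversed = (0+6) − raw = 6 − raw):
  item 3: 6 − 0 = 6
  item 5: 6 − 4 = 2
  item 6: 6 − 2 = 4
  item 7: 6 − 4 = 2
  item 12: 6 − 6 = 0
  item 14: 6 − 3 = 3
Scored: 1, 6, 6, 0, 2, 4, 2, 4, 4, 0, 1, 0, 5, 3, 6, 1
Total = 45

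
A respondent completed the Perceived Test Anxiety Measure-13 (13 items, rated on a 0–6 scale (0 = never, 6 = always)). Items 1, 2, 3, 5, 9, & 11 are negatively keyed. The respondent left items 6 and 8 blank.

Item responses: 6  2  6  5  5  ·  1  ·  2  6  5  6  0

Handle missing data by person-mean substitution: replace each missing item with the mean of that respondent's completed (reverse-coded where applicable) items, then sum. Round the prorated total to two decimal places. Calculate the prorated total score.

Reverse-coded (on a 0–6 scale, reversed = 6 − raw):
  item 1: 6 − 6 = 0
  item 2: 6 − 2 = 4
  item 3: 6 − 6 = 0
  item 5: 6 − 5 = 1
  item 9: 6 − 2 = 4
  item 11: 6 − 5 = 1
Completed scored items (11 of 13): 0, 4, 0, 5, 1, 1, 4, 6, 1, 6, 0; sum = 28.
Person mean = 28 / 11 ≈ 2.5455
Prorated total = (28 / 11) × 13 = 33.09 (to 2 dp)

33.09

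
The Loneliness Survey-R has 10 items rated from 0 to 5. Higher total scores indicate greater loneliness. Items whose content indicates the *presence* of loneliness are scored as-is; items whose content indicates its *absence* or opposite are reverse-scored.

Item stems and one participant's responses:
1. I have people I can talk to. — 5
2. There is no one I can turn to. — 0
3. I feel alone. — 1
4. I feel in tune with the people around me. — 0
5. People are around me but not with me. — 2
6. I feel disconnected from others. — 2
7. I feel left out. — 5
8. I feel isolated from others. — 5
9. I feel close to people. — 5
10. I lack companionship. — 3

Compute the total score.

23

Items 1, 4, 9 describe the absence/opposite of loneliness → reverse-score.
reversed = (0+5) − raw = 5 − raw.
  item 1: 5 − 5 = 0
  item 2: 0
  item 3: 1
  item 4: 5 − 0 = 5
  item 5: 2
  item 6: 2
  item 7: 5
  item 8: 5
  item 9: 5 − 5 = 0
  item 10: 3
Total = 0 + 0 + 1 + 5 + 2 + 2 + 5 + 5 + 0 + 3 = 23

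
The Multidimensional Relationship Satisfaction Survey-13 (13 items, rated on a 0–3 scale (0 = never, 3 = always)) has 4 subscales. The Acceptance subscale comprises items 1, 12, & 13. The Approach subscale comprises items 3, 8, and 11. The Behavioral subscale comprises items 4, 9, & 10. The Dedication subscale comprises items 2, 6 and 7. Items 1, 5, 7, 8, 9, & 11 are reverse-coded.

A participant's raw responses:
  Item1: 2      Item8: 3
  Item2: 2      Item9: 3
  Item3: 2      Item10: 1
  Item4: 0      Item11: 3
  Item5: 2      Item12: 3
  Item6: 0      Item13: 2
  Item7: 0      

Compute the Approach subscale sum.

2

Approach items: 3, 8, 11.
Of these, items 8 and 11 are reverse-coded; reversed = (0+3) − raw = 3 − raw.
  item 3: 2
  item 8: 3 − 3 = 0
  item 11: 3 − 3 = 0
Sum = 2 + 0 + 0 = 2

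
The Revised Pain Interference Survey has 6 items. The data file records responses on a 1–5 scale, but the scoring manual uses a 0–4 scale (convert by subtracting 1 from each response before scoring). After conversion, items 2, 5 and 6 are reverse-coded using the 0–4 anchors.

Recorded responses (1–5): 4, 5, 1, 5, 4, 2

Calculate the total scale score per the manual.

Convert to 0–4: 3, 4, 0, 4, 3, 1
Reverse-coded (reversed = (0+4) − raw = 4 − raw):
  item 2: 4 − 4 = 0
  item 5: 4 − 3 = 1
  item 6: 4 − 1 = 3
Scored: 3, 0, 0, 4, 1, 3
Total = 11

11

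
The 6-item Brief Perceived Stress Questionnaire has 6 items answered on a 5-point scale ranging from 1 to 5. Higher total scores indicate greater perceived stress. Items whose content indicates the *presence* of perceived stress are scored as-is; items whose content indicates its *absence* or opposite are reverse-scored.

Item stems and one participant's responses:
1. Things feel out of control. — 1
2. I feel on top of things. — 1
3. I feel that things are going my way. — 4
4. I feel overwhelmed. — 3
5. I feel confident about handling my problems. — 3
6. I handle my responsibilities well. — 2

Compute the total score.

Items 2, 3, 5, 6 describe the absence/opposite of perceived stress → reverse-score.
on a 1–5 scale, reversed = 6 − raw.
  item 1: 1
  item 2: 6 − 1 = 5
  item 3: 6 − 4 = 2
  item 4: 3
  item 5: 6 − 3 = 3
  item 6: 6 − 2 = 4
Total = 1 + 5 + 2 + 3 + 3 + 4 = 18

18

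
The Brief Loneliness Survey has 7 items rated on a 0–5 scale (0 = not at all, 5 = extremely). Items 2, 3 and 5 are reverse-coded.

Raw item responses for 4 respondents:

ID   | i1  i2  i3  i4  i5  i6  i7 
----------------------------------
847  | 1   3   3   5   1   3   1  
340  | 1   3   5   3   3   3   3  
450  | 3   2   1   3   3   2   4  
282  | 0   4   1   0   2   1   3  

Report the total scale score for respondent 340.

14

Respondent 340 raw: 1, 3, 5, 3, 3, 3, 3.
Reverse-coded (on a 0–5 scale, reversed = 5 − raw):
  item 1: 1
  item 2: 5 − 3 = 2
  item 3: 5 − 5 = 0
  item 4: 3
  item 5: 5 − 3 = 2
  item 6: 3
  item 7: 3
Sum = 1 + 2 + 0 + 3 + 2 + 3 + 3 = 14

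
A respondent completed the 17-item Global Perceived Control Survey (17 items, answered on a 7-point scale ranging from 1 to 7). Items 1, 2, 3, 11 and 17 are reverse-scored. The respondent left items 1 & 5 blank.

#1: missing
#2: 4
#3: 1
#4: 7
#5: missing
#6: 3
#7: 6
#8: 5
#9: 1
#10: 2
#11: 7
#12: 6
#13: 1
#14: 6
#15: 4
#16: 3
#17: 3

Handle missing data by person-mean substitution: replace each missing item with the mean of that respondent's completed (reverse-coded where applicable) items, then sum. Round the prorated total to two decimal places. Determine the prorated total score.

Reverse-coded (on a 1–7 scale, reversed = 8 − raw):
  item 2: 8 − 4 = 4
  item 3: 8 − 1 = 7
  item 11: 8 − 7 = 1
  item 17: 8 − 3 = 5
Completed scored items (15 of 17): 4, 7, 7, 3, 6, 5, 1, 2, 1, 6, 1, 6, 4, 3, 5; sum = 61.
Person mean = 61 / 15 ≈ 4.0667
Prorated total = (61 / 15) × 17 = 69.13 (to 2 dp)

69.13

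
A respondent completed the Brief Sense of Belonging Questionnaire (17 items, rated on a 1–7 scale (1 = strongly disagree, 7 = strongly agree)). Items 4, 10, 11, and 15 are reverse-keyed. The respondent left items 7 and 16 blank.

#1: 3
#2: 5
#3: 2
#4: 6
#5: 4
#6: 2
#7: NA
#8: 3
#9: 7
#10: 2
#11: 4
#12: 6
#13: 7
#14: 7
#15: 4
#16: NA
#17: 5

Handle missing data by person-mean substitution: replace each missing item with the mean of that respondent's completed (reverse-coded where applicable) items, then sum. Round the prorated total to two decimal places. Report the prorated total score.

Reverse-coded (on a 1–7 scale, reversed = 8 − raw):
  item 4: 8 − 6 = 2
  item 10: 8 − 2 = 6
  item 11: 8 − 4 = 4
  item 15: 8 − 4 = 4
Completed scored items (15 of 17): 3, 5, 2, 2, 4, 2, 3, 7, 6, 4, 6, 7, 7, 4, 5; sum = 67.
Person mean = 67 / 15 ≈ 4.4667
Prorated total = (67 / 15) × 17 = 75.93 (to 2 dp)

75.93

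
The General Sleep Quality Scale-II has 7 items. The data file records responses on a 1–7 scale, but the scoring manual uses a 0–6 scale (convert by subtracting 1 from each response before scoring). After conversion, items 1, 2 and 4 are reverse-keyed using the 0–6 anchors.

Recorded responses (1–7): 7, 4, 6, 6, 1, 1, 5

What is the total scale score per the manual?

Convert to 0–6: 6, 3, 5, 5, 0, 0, 4
Reverse-coded (on a 0–6 scale, reversed = 6 − raw):
  item 1: 6 − 6 = 0
  item 2: 6 − 3 = 3
  item 4: 6 − 5 = 1
Scored: 0, 3, 5, 1, 0, 0, 4
Total = 13

13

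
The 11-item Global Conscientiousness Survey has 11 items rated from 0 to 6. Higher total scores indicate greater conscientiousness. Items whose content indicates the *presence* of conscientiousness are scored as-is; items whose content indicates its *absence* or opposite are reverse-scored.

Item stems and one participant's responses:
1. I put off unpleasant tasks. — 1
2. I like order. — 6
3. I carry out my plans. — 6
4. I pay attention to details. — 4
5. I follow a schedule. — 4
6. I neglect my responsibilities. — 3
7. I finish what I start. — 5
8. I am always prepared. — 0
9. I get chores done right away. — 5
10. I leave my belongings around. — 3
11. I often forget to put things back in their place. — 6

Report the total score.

Items 1, 6, 10, 11 describe the absence/opposite of conscientiousness → reverse-score.
reverse-coded value = 6 − response.
  item 1: 6 − 1 = 5
  item 2: 6
  item 3: 6
  item 4: 4
  item 5: 4
  item 6: 6 − 3 = 3
  item 7: 5
  item 8: 0
  item 9: 5
  item 10: 6 − 3 = 3
  item 11: 6 − 6 = 0
Total = 5 + 6 + 6 + 4 + 4 + 3 + 5 + 0 + 5 + 3 + 0 = 41

41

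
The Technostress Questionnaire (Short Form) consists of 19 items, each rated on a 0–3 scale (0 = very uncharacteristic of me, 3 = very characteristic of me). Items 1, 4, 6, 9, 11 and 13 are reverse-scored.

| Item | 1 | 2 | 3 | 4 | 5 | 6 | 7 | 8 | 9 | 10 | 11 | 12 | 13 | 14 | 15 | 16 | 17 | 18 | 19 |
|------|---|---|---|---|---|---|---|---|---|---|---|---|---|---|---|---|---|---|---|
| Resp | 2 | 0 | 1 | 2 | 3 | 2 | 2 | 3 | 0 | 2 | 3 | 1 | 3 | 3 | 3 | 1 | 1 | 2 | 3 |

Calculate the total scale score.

Apply reverse scoring (reversed = (0+3) − raw = 3 − raw):
  item 1: 3 − 2 = 1
  item 4: 3 − 2 = 1
  item 6: 3 − 2 = 1
  item 9: 3 − 0 = 3
  item 11: 3 − 3 = 0
  item 13: 3 − 3 = 0
After reverse-coding: 1, 0, 1, 1, 3, 1, 2, 3, 3, 2, 0, 1, 0, 3, 3, 1, 1, 2, 3
Total = 1 + 0 + 1 + 1 + 3 + 1 + 2 + 3 + 3 + 2 + 0 + 1 + 0 + 3 + 3 + 1 + 1 + 2 + 3 = 31

31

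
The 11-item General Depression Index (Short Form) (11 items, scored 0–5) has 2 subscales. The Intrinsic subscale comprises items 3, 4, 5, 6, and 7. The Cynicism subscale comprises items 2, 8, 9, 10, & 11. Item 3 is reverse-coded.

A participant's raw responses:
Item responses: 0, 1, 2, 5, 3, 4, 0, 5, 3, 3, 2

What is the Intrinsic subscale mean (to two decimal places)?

Intrinsic items: 3, 4, 5, 6, 7.
Of these, item 3 is reverse-coded; reversed = (0+5) − raw = 5 − raw.
  item 3: 5 − 2 = 3
  item 4: 5
  item 5: 3
  item 6: 4
  item 7: 0
Sum = 3 + 5 + 3 + 4 + 0 = 15
Mean = 15 / 5 = 3.00

3.00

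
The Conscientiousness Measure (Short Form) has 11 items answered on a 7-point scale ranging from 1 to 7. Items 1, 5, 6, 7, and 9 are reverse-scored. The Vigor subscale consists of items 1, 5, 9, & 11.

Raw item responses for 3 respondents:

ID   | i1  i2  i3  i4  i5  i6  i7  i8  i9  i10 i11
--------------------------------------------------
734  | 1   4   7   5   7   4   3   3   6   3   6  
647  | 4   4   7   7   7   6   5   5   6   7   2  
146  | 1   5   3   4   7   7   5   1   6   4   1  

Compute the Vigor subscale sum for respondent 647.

Respondent 647 raw: 4, 4, 7, 7, 7, 6, 5, 5, 6, 7, 2.
Vigor items: 1, 5, 9, 11.
Reverse-coded (on a 1–7 scale, reversed = 8 − raw):
  item 1: 8 − 4 = 4
  item 5: 8 − 7 = 1
  item 9: 8 − 6 = 2
  item 11: 2
Sum = 4 + 1 + 2 + 2 = 9

9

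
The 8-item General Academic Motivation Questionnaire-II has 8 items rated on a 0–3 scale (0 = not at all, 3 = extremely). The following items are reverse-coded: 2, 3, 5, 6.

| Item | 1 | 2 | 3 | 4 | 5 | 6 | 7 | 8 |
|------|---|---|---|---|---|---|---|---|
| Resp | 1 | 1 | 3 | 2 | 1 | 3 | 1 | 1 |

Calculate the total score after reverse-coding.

Apply reverse scoring (reverse-coded value = 3 − response):
  item 2: 3 − 1 = 2
  item 3: 3 − 3 = 0
  item 5: 3 − 1 = 2
  item 6: 3 − 3 = 0
Scored responses: 1, 2, 0, 2, 2, 0, 1, 1
Total = 1 + 2 + 0 + 2 + 2 + 0 + 1 + 1 = 9

9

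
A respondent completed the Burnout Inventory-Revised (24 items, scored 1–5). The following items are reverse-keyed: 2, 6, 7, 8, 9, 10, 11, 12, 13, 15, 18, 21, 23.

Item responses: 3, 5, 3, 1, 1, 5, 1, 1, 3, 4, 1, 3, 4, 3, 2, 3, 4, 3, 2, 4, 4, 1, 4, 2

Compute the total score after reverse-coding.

65

Raw sum = 67. Reverse-keyed items: 2, 6, 7, 8, 9, 10, 11, 12, 13, 15, 18, 21, 23; their raw sum = 40.
Each reversal replaces raw with 6 − raw, changing the total by 6 − 2·raw per item.
Total = 67 + 13·6 − 2·40 = 67 + 78 − 80 = 65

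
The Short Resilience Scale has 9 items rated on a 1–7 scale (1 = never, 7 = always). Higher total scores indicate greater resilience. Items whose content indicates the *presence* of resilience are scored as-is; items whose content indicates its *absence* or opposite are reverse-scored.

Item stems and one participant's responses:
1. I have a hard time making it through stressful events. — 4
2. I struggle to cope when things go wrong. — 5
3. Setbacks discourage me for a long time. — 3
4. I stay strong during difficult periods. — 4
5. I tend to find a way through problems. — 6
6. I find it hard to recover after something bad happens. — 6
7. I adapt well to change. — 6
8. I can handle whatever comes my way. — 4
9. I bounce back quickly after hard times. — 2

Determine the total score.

Items 1, 2, 3, 6 describe the absence/opposite of resilience → reverse-score.
reverse-coded value = 8 − response.
  item 1: 8 − 4 = 4
  item 2: 8 − 5 = 3
  item 3: 8 − 3 = 5
  item 4: 4
  item 5: 6
  item 6: 8 − 6 = 2
  item 7: 6
  item 8: 4
  item 9: 2
Total = 4 + 3 + 5 + 4 + 6 + 2 + 6 + 4 + 2 = 36

36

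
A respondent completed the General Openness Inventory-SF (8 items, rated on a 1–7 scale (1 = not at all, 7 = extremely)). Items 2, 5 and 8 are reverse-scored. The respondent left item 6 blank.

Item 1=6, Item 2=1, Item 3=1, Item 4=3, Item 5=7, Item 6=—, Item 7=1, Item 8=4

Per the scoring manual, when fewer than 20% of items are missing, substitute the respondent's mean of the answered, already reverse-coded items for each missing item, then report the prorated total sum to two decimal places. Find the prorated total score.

Reverse-coded (on a 1–7 scale, reversed = 8 − raw):
  item 2: 8 − 1 = 7
  item 5: 8 − 7 = 1
  item 8: 8 − 4 = 4
Completed scored items (7 of 8): 6, 7, 1, 3, 1, 1, 4; sum = 23.
Person mean = 23 / 7 ≈ 3.2857
Prorated total = (23 / 7) × 8 = 26.29 (to 2 dp)

26.29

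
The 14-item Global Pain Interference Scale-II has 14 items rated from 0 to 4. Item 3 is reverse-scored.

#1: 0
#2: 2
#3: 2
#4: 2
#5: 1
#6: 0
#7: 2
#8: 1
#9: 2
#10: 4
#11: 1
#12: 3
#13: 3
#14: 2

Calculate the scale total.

Reverse-coded items (on a 0–4 scale, reversed = 4 − raw):
  item 3: 4 − 2 = 2
Scored responses: 0, 2, 2, 2, 1, 0, 2, 1, 2, 4, 1, 3, 3, 2
Total = 0 + 2 + 2 + 2 + 1 + 0 + 2 + 1 + 2 + 4 + 1 + 3 + 3 + 2 = 25

25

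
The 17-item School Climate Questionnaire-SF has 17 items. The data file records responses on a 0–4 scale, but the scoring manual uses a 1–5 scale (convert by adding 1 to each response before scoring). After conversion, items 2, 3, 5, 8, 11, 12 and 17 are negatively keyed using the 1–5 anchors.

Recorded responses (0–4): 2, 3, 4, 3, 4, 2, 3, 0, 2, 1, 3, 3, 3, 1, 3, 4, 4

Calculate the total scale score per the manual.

Convert to 1–5: 3, 4, 5, 4, 5, 3, 4, 1, 3, 2, 4, 4, 4, 2, 4, 5, 5
Reverse-coded (reverse-coded value = 6 − response):
  item 2: 6 − 4 = 2
  item 3: 6 − 5 = 1
  item 5: 6 − 5 = 1
  item 8: 6 − 1 = 5
  item 11: 6 − 4 = 2
  item 12: 6 − 4 = 2
  item 17: 6 − 5 = 1
Scored: 3, 2, 1, 4, 1, 3, 4, 5, 3, 2, 2, 2, 4, 2, 4, 5, 1
Total = 48

48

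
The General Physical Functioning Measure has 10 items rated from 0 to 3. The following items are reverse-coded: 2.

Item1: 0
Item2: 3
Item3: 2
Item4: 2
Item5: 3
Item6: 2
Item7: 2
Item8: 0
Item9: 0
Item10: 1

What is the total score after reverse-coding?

12

Reversing item 2 with 3 − raw:
Total = 0 + (3−3) + 2 + 2 + 3 + 2 + 2 + 0 + 0 + 1
      = 0 + 0 + 2 + 2 + 3 + 2 + 2 + 0 + 0 + 1 = 12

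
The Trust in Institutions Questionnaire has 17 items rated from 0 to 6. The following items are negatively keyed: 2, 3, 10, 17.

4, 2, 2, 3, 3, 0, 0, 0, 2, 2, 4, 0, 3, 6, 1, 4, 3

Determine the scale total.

Reverse-coded items (reverse-coded value = 6 − response):
  item 2: 6 − 2 = 4
  item 3: 6 − 2 = 4
  item 10: 6 − 2 = 4
  item 17: 6 − 3 = 3
After reverse-coding: 4, 4, 4, 3, 3, 0, 0, 0, 2, 4, 4, 0, 3, 6, 1, 4, 3
Total = 4 + 4 + 4 + 3 + 3 + 0 + 0 + 0 + 2 + 4 + 4 + 0 + 3 + 6 + 1 + 4 + 3 = 45

45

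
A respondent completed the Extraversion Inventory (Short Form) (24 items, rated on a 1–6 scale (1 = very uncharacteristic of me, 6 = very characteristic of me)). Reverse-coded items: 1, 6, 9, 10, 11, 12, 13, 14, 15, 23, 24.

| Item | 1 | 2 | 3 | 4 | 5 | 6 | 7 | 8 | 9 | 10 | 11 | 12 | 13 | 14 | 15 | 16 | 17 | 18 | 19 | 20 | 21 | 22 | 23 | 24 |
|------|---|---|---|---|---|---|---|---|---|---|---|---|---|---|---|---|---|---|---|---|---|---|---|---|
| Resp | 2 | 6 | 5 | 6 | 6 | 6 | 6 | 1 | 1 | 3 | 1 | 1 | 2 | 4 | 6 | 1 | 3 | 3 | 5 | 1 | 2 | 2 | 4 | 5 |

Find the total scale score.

89

Reverse-coded items (reverse-coded value = 7 − response):
  item 1: 7 − 2 = 5
  item 6: 7 − 6 = 1
  item 9: 7 − 1 = 6
  item 10: 7 − 3 = 4
  item 11: 7 − 1 = 6
  item 12: 7 − 1 = 6
  item 13: 7 − 2 = 5
  item 14: 7 − 4 = 3
  item 15: 7 − 6 = 1
  item 23: 7 − 4 = 3
  item 24: 7 − 5 = 2
Scored responses: 5, 6, 5, 6, 6, 1, 6, 1, 6, 4, 6, 6, 5, 3, 1, 1, 3, 3, 5, 1, 2, 2, 3, 2
Total = 5 + 6 + 5 + 6 + 6 + 1 + 6 + 1 + 6 + 4 + 6 + 6 + 5 + 3 + 1 + 1 + 3 + 3 + 5 + 1 + 2 + 2 + 3 + 2 = 89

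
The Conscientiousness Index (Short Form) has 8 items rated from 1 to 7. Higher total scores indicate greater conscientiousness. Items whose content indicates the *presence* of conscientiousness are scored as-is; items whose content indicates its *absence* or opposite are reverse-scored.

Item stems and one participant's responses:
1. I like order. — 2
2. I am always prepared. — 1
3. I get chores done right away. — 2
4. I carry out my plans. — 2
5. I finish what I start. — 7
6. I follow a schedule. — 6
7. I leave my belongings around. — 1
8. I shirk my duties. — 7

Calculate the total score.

28

Items 7, 8 describe the absence/opposite of conscientiousness → reverse-score.
reverse-coded value = 8 − response.
  item 1: 2
  item 2: 1
  item 3: 2
  item 4: 2
  item 5: 7
  item 6: 6
  item 7: 8 − 1 = 7
  item 8: 8 − 7 = 1
Total = 2 + 1 + 2 + 2 + 7 + 6 + 7 + 1 = 28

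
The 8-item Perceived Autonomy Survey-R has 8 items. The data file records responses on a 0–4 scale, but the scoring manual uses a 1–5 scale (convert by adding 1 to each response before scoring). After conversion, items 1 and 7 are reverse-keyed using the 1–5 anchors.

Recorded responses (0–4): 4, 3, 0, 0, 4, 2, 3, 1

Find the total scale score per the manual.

19

Convert to 1–5: 5, 4, 1, 1, 5, 3, 4, 2
Reverse-coded (reverse-coded value = 6 − response):
  item 1: 6 − 5 = 1
  item 7: 6 − 4 = 2
Scored: 1, 4, 1, 1, 5, 3, 2, 2
Total = 19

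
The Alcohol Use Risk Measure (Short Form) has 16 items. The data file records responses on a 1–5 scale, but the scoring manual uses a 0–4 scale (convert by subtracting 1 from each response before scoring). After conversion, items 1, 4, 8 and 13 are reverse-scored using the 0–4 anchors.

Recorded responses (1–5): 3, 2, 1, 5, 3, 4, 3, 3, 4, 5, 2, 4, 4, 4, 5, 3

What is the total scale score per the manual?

33

Convert to 0–4: 2, 1, 0, 4, 2, 3, 2, 2, 3, 4, 1, 3, 3, 3, 4, 2
Reverse-coded (reversed = (0+4) − raw = 4 − raw):
  item 1: 4 − 2 = 2
  item 4: 4 − 4 = 0
  item 8: 4 − 2 = 2
  item 13: 4 − 3 = 1
Scored: 2, 1, 0, 0, 2, 3, 2, 2, 3, 4, 1, 3, 1, 3, 4, 2
Total = 33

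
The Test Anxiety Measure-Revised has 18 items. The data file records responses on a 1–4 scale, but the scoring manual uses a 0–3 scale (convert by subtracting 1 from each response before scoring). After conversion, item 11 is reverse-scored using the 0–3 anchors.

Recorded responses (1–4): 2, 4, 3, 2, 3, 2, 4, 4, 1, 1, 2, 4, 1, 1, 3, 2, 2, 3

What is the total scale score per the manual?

Convert to 0–3: 1, 3, 2, 1, 2, 1, 3, 3, 0, 0, 1, 3, 0, 0, 2, 1, 1, 2
Reverse-coded (reverse-coded value = 3 − response):
  item 11: 3 − 1 = 2
Scored: 1, 3, 2, 1, 2, 1, 3, 3, 0, 0, 2, 3, 0, 0, 2, 1, 1, 2
Total = 27

27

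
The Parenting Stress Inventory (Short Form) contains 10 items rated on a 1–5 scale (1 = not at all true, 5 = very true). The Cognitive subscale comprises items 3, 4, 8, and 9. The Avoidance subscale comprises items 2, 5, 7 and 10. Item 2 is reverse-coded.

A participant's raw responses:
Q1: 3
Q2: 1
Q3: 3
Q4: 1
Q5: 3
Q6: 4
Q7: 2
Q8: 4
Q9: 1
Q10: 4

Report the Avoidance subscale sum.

14

Avoidance items: 2, 5, 7, 10.
Of these, item 2 is reverse-coded; reversed = (1+5) − raw = 6 − raw.
  item 2: 6 − 1 = 5
  item 5: 3
  item 7: 2
  item 10: 4
Sum = 5 + 3 + 2 + 4 = 14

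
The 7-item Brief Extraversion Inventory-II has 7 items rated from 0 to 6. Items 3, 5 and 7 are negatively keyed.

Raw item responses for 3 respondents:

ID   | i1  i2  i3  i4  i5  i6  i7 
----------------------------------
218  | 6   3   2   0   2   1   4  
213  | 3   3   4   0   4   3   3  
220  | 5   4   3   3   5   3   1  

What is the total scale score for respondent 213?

Respondent 213 raw: 3, 3, 4, 0, 4, 3, 3.
Reverse-coded (reversed = (0+6) − raw = 6 − raw):
  item 1: 3
  item 2: 3
  item 3: 6 − 4 = 2
  item 4: 0
  item 5: 6 − 4 = 2
  item 6: 3
  item 7: 6 − 3 = 3
Sum = 3 + 3 + 2 + 0 + 2 + 3 + 3 = 16

16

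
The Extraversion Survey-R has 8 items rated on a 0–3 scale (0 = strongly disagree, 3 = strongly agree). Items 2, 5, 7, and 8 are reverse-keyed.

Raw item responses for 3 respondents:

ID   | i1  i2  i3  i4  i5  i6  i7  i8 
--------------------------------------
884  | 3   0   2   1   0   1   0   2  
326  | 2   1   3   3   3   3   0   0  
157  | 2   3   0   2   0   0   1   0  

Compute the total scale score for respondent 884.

Respondent 884 raw: 3, 0, 2, 1, 0, 1, 0, 2.
Reverse-coded (reversed = (0+3) − raw = 3 − raw):
  item 1: 3
  item 2: 3 − 0 = 3
  item 3: 2
  item 4: 1
  item 5: 3 − 0 = 3
  item 6: 1
  item 7: 3 − 0 = 3
  item 8: 3 − 2 = 1
Sum = 3 + 3 + 2 + 1 + 3 + 1 + 3 + 1 = 17

17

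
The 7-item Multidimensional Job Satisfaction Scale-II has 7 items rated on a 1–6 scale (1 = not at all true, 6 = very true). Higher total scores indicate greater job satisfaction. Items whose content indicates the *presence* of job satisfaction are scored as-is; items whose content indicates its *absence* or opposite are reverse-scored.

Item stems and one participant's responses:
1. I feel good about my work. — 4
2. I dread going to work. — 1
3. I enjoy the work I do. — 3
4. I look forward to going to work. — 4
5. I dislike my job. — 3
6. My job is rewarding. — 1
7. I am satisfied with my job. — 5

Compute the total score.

Items 2, 5 describe the absence/opposite of job satisfaction → reverse-score.
reverse-coded value = 7 − response.
  item 1: 4
  item 2: 7 − 1 = 6
  item 3: 3
  item 4: 4
  item 5: 7 − 3 = 4
  item 6: 1
  item 7: 5
Total = 4 + 6 + 3 + 4 + 4 + 1 + 5 = 27

27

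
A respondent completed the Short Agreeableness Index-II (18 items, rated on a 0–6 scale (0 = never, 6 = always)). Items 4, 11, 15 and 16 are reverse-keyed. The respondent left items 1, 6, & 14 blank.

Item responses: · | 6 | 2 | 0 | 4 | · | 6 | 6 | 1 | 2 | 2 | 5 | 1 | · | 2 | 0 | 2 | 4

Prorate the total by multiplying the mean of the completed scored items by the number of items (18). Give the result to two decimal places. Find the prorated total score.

Reverse-coded (reversed = (0+6) − raw = 6 − raw):
  item 4: 6 − 0 = 6
  item 11: 6 − 2 = 4
  item 15: 6 − 2 = 4
  item 16: 6 − 0 = 6
Completed scored items (15 of 18): 6, 2, 6, 4, 6, 6, 1, 2, 4, 5, 1, 4, 6, 2, 4; sum = 59.
Person mean = 59 / 15 ≈ 3.9333
Prorated total = (59 / 15) × 18 = 70.80 (to 2 dp)

70.80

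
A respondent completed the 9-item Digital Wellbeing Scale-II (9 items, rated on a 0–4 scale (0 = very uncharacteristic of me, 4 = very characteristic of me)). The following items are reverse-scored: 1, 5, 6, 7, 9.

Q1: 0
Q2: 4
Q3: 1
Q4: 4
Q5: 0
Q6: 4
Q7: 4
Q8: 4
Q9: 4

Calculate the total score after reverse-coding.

21

Reverse-scored items use 4 − raw:
  item 1: 4 − 0 = 4
  item 5: 4 − 0 = 4
  item 6: 4 − 4 = 0
  item 7: 4 − 4 = 0
  item 9: 4 − 4 = 0
Scored responses: 4, 4, 1, 4, 4, 0, 0, 4, 0
Total = 4 + 4 + 1 + 4 + 4 + 0 + 0 + 4 + 0 = 21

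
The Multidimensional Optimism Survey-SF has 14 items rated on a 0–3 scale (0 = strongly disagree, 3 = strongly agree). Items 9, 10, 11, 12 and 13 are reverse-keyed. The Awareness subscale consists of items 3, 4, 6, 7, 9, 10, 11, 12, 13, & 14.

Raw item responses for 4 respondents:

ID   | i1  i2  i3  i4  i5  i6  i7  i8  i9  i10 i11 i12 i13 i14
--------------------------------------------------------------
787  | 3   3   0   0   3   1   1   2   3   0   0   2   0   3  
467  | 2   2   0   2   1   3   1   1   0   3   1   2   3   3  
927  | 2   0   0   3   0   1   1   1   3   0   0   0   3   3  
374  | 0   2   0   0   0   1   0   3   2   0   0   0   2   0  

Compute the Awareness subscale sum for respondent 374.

12

Respondent 374 raw: 0, 2, 0, 0, 0, 1, 0, 3, 2, 0, 0, 0, 2, 0.
Awareness items: 3, 4, 6, 7, 9, 10, 11, 12, 13, 14.
Reverse-coded (reverse-coded value = 3 − response):
  item 3: 0
  item 4: 0
  item 6: 1
  item 7: 0
  item 9: 3 − 2 = 1
  item 10: 3 − 0 = 3
  item 11: 3 − 0 = 3
  item 12: 3 − 0 = 3
  item 13: 3 − 2 = 1
  item 14: 0
Sum = 0 + 0 + 1 + 0 + 1 + 3 + 3 + 3 + 1 + 0 = 12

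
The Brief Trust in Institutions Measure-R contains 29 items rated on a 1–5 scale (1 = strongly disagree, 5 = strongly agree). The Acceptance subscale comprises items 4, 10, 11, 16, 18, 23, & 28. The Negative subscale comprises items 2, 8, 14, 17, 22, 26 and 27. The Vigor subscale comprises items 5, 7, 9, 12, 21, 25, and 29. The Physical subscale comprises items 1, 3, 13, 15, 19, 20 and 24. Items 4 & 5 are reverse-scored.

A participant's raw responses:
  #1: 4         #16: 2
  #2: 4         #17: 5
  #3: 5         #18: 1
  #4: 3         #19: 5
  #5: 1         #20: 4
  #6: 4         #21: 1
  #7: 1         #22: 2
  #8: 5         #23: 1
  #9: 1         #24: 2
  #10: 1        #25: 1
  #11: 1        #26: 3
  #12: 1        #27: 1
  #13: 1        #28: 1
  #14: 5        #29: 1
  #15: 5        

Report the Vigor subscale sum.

Vigor items: 5, 7, 9, 12, 21, 25, 29.
Of these, item 5 is reverse-scored; reversed = (1+5) − raw = 6 − raw.
  item 5: 6 − 1 = 5
  item 7: 1
  item 9: 1
  item 12: 1
  item 21: 1
  item 25: 1
  item 29: 1
Sum = 5 + 1 + 1 + 1 + 1 + 1 + 1 = 11

11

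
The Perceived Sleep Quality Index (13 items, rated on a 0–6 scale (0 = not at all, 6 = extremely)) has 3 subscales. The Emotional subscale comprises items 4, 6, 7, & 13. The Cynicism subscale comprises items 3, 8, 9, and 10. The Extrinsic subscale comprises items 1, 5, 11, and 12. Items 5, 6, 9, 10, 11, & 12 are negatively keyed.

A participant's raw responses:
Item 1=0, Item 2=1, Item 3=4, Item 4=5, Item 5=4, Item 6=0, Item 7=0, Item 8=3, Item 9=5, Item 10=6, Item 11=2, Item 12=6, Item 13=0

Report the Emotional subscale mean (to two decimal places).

Emotional items: 4, 6, 7, 13.
Of these, item 6 is negatively keyed; on a 0–6 scale, reversed = 6 − raw.
  item 4: 5
  item 6: 6 − 0 = 6
  item 7: 0
  item 13: 0
Sum = 5 + 6 + 0 + 0 = 11
Mean = 11 / 4 = 2.75

2.75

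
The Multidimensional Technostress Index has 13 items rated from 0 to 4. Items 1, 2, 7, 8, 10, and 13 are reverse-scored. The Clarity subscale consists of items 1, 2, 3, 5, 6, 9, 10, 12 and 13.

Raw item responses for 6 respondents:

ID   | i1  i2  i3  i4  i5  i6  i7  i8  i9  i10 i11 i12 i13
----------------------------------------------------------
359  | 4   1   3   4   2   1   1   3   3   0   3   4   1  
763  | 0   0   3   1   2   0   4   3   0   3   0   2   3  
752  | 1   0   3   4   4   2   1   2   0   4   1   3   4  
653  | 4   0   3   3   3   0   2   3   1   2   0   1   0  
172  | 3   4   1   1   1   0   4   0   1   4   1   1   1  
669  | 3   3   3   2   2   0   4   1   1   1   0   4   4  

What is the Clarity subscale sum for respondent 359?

Respondent 359 raw: 4, 1, 3, 4, 2, 1, 1, 3, 3, 0, 3, 4, 1.
Clarity items: 1, 2, 3, 5, 6, 9, 10, 12, 13.
Reverse-coded (on a 0–4 scale, reversed = 4 − raw):
  item 1: 4 − 4 = 0
  item 2: 4 − 1 = 3
  item 3: 3
  item 5: 2
  item 6: 1
  item 9: 3
  item 10: 4 − 0 = 4
  item 12: 4
  item 13: 4 − 1 = 3
Sum = 0 + 3 + 3 + 2 + 1 + 3 + 4 + 4 + 3 = 23

23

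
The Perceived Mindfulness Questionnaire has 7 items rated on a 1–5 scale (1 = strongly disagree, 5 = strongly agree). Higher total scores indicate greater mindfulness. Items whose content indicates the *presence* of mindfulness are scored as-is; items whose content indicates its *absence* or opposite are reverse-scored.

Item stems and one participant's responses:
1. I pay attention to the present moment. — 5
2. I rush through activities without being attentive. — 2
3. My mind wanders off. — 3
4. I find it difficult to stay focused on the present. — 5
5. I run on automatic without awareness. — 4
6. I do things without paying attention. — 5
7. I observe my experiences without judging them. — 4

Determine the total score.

20

Items 2, 3, 4, 5, 6 describe the absence/opposite of mindfulness → reverse-score.
reverse-coded value = 6 − response.
  item 1: 5
  item 2: 6 − 2 = 4
  item 3: 6 − 3 = 3
  item 4: 6 − 5 = 1
  item 5: 6 − 4 = 2
  item 6: 6 − 5 = 1
  item 7: 4
Total = 5 + 4 + 3 + 1 + 2 + 1 + 4 = 20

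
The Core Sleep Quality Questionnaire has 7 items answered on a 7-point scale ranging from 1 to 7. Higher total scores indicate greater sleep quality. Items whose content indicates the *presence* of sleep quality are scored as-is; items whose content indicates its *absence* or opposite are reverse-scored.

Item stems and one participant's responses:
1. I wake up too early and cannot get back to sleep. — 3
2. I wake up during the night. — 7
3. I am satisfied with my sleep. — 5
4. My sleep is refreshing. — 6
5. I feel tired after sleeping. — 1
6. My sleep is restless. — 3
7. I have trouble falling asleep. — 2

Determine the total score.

35

Items 1, 2, 5, 6, 7 describe the absence/opposite of sleep quality → reverse-score.
on a 1–7 scale, reversed = 8 − raw.
  item 1: 8 − 3 = 5
  item 2: 8 − 7 = 1
  item 3: 5
  item 4: 6
  item 5: 8 − 1 = 7
  item 6: 8 − 3 = 5
  item 7: 8 − 2 = 6
Total = 5 + 1 + 5 + 6 + 7 + 5 + 6 = 35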